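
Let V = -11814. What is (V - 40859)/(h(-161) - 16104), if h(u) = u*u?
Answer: -52673/9817 ≈ -5.3655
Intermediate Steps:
h(u) = u²
(V - 40859)/(h(-161) - 16104) = (-11814 - 40859)/((-161)² - 16104) = -52673/(25921 - 16104) = -52673/9817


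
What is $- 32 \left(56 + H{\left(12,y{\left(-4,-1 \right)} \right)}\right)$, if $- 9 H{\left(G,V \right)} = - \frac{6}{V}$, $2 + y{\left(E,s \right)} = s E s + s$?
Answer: $- \frac{37568}{21} \approx -1789.0$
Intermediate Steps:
$y{\left(E,s \right)} = -2 + s + E s^{2}$ ($y{\left(E,s \right)} = -2 + \left(s E s + s\right) = -2 + \left(E s s + s\right) = -2 + \left(E s^{2} + s\right) = -2 + \left(s + E s^{2}\right) = -2 + s + E s^{2}$)
$H{\left(G,V \right)} = \frac{2}{3 V}$ ($H{\left(G,V \right)} = - \frac{\left(-6\right) \frac{1}{V}}{9} = \frac{2}{3 V}$)
$- 32 \left(56 + H{\left(12,y{\left(-4,-1 \right)} \right)}\right) = - 32 \left(56 + \frac{2}{3 \left(-2 - 1 - 4 \left(-1\right)^{2}\right)}\right) = - 32 \left(56 + \frac{2}{3 \left(-2 - 1 - 4\right)}\right) = - 32 \left(56 + \frac{2}{3 \left(-7\right)}\right) = - 32 \left(56 + \frac{2}{3} \left(- \frac{1}{7}\right)\right) = - 32 \left(56 - \frac{2}{21}\right) = \left(-32\right) \frac{1174}{21} = - \frac{37568}{21}$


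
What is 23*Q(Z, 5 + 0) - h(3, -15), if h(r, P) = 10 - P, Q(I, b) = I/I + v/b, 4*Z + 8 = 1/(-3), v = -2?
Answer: -56/5 ≈ -11.200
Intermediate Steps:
Z = -25/12 (Z = -2 + (¼)/(-3) = -2 + (¼)*(-⅓) = -2 - 1/12 = -25/12 ≈ -2.0833)
Q(I, b) = 1 - 2/b (Q(I, b) = I/I - 2/b = 1 - 2/b)
23*Q(Z, 5 + 0) - h(3, -15) = 23*((-2 + (5 + 0))/(5 + 0)) - (10 - 1*(-15)) = 23*((-2 + 5)/5) - (10 + 15) = 23*((⅕)*3) - 1*25 = 23*(⅗) - 25 = 69/5 - 25 = -56/5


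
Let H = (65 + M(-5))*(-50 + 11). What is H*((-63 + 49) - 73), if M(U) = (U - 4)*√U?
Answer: 220545 - 30537*I*√5 ≈ 2.2055e+5 - 68283.0*I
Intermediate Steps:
M(U) = √U*(-4 + U) (M(U) = (-4 + U)*√U = √U*(-4 + U))
H = -2535 + 351*I*√5 (H = (65 + √(-5)*(-4 - 5))*(-50 + 11) = (65 + (I*√5)*(-9))*(-39) = (65 - 9*I*√5)*(-39) = -2535 + 351*I*√5 ≈ -2535.0 + 784.86*I)
H*((-63 + 49) - 73) = (-2535 + 351*I*√5)*((-63 + 49) - 73) = (-2535 + 351*I*√5)*(-14 - 73) = (-2535 + 351*I*√5)*(-87) = 220545 - 30537*I*√5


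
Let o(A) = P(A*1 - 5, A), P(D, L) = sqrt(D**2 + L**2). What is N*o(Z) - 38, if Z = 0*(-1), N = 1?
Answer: -33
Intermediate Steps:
Z = 0
o(A) = sqrt(A**2 + (-5 + A)**2) (o(A) = sqrt((A*1 - 5)**2 + A**2) = sqrt((A - 5)**2 + A**2) = sqrt((-5 + A)**2 + A**2) = sqrt(A**2 + (-5 + A)**2))
N*o(Z) - 38 = 1*sqrt(0**2 + (-5 + 0)**2) - 38 = 1*sqrt(0 + (-5)**2) - 38 = 1*sqrt(0 + 25) - 38 = 1*sqrt(25) - 38 = 1*5 - 38 = 5 - 38 = -33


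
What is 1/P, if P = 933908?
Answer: 1/933908 ≈ 1.0708e-6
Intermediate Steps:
1/P = 1/933908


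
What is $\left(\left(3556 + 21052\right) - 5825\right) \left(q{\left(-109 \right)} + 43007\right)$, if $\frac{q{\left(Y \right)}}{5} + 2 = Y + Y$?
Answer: $787139181$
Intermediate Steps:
$q{\left(Y \right)} = -10 + 10 Y$ ($q{\left(Y \right)} = -10 + 5 \left(Y + Y\right) = -10 + 5 \cdot 2 Y = -10 + 10 Y$)
$\left(\left(3556 + 21052\right) - 5825\right) \left(q{\left(-109 \right)} + 43007\right) = \left(\left(3556 + 21052\right) - 5825\right) \left(\left(-10 + 10 \left(-109\right)\right) + 43007\right) = \left(24608 - 5825\right) \left(\left(-10 - 1090\right) + 43007\right) = 18783 \left(-1100 + 43007\right) = 18783 \cdot 41907 = 787139181$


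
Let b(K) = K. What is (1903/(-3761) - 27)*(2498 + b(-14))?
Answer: -256969800/3761 ≈ -68325.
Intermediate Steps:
(1903/(-3761) - 27)*(2498 + b(-14)) = (1903/(-3761) - 27)*(2498 - 14) = (1903*(-1/3761) - 27)*2484 = (-1903/3761 - 27)*2484 = -103450/3761*2484 = -256969800/3761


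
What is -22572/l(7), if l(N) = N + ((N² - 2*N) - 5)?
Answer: -22572/37 ≈ -610.05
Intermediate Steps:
l(N) = -5 + N² - N (l(N) = N + (-5 + N² - 2*N) = -5 + N² - N)
-22572/l(7) = -22572/(-5 + 7² - 1*7) = -22572/(-5 + 49 - 7) = -22572/37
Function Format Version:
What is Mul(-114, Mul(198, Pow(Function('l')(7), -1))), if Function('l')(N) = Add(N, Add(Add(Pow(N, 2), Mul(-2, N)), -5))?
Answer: Rational(-22572, 37) ≈ -610.05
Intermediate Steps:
Function('l')(N) = Add(-5, Pow(N, 2), Mul(-1, N)) (Function('l')(N) = Add(N, Add(-5, Pow(N, 2), Mul(-2, N))) = Add(-5, Pow(N, 2), Mul(-1, N)))
Mul(-114, Mul(198, Pow(Function('l')(7), -1))) = Mul(-114, Mul(198, Pow(Add(-5, Pow(7, 2), Mul(-1, 7)), -1))) = Mul(-114, Mul(198, Pow(Add(-5, 49, -7), -1))) = Mul(-114, Mul(198, Pow(37, -1))) = Mul(-114, Mul(198, Rational(1, 37))) = Mul(-114, Rational(198, 37)) = Rational(-22572, 37)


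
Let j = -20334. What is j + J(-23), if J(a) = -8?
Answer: -20342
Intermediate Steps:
j + J(-23) = -20334 - 8 = -20342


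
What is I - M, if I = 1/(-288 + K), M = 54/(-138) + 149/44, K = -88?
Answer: -285167/95128 ≈ -2.9977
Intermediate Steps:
M = 3031/1012 (M = 54*(-1/138) + 149*(1/44) = -9/23 + 149/44 = 3031/1012 ≈ 2.9951)
I = -1/376 (I = 1/(-288 - 88) = 1/(-376) = -1/376 ≈ -0.0026596)
I - M = -1/376 - 1*3031/1012 = -1/376 - 3031/1012 = -285167/95128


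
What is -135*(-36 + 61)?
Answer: -3375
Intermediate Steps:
-135*(-36 + 61) = -135*25 = -3375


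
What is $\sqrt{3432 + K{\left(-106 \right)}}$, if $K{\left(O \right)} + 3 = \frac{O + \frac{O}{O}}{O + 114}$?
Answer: $\frac{\sqrt{54654}}{4} \approx 58.445$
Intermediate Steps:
$K{\left(O \right)} = -3 + \frac{1 + O}{114 + O}$ ($K{\left(O \right)} = -3 + \frac{O + \frac{O}{O}}{O + 114} = -3 + \frac{O + 1}{114 + O} = -3 + \frac{1 + O}{114 + O}$)
$\sqrt{3432 + K{\left(-106 \right)}} = \sqrt{3432 + \frac{-341 - -212}{114 - 106}} = \sqrt{3432 + \frac{-341 + 212}{8}} = \sqrt{3432 + \frac{1}{8} \left(-129\right)} = \sqrt{3432 - \frac{129}{8}} = \sqrt{\frac{27327}{8}} = \frac{\sqrt{54654}}{4}$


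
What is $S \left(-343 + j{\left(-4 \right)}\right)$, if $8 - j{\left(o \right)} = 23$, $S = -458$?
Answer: $163964$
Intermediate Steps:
$j{\left(o \right)} = -15$ ($j{\left(o \right)} = 8 - 23 = -15$)
$S \left(-343 + j{\left(-4 \right)}\right) = - 458 \left(-343 - 15\right) = \left(-458\right) \left(-358\right) = 163964$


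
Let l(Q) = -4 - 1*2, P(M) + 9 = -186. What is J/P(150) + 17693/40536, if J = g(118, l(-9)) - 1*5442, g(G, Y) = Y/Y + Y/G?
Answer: 338884763/11958120 ≈ 28.339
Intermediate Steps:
P(M) = -195 (P(M) = -9 - 186 = -195)
l(Q) = -6 (l(Q) = -4 - 2 = -6)
g(G, Y) = 1 + Y/G
J = -321022/59 (J = (118 - 6)/118 - 1*5442 = (1/118)*112 - 5442 = 56/59 - 5442 = -321022/59 ≈ -5441.0)
J/P(150) + 17693/40536 = -321022/59/(-195) + 17693/40536 = -321022/59*(-1/195) + 17693*(1/40536) = 24694/885 + 17693/40536 = 338884763/11958120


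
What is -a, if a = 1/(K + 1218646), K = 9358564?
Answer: -1/10577210 ≈ -9.4543e-8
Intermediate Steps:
a = 1/10577210 (a = 1/(9358564 + 1218646) = 1/10577210 ≈ 9.4543e-8)
-a = -1*1/10577210 = -1/10577210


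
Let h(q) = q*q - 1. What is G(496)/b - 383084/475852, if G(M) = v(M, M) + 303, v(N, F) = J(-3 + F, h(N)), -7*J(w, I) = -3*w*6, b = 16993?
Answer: -775696772/1088520601 ≈ -0.71262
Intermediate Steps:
h(q) = -1 + q**2 (h(q) = q**2 - 1 = -1 + q**2)
J(w, I) = 18*w/7 (J(w, I) = -(-3*w)*6/7 = -(-18)*w/7 = 18*w/7)
v(N, F) = -54/7 + 18*F/7 (v(N, F) = 18*(-3 + F)/7 = -54/7 + 18*F/7)
G(M) = 2067/7 + 18*M/7 (G(M) = (-54/7 + 18*M/7) + 303 = 2067/7 + 18*M/7)
G(496)/b - 383084/475852 = (2067/7 + (18/7)*496)/16993 - 383084/475852 = (2067/7 + 8928/7)*(1/16993) - 383084*1/475852 = (10995/7)*(1/16993) - 7367/9151 = 10995/118951 - 7367/9151 = -775696772/1088520601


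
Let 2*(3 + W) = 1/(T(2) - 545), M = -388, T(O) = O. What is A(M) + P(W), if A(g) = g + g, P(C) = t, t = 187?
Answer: -589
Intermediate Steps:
W = -3259/1086 (W = -3 + 1/(2*(2 - 545)) = -3 + (½)/(-543) = -3 + (½)*(-1/543) = -3 - 1/1086 = -3259/1086 ≈ -3.0009)
P(C) = 187
A(g) = 2*g
A(M) + P(W) = 2*(-388) + 187 = -776 + 187 = -589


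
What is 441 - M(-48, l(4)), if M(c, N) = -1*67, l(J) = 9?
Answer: 508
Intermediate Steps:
M(c, N) = -67
441 - M(-48, l(4)) = 441 - 1*(-67) = 441 + 67 = 508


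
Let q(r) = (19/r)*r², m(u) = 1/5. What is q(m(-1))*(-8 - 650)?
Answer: -12502/5 ≈ -2500.4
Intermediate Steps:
m(u) = ⅕
q(r) = 19*r
q(m(-1))*(-8 - 650) = (19*(⅕))*(-8 - 650) = (19/5)*(-658) = -12502/5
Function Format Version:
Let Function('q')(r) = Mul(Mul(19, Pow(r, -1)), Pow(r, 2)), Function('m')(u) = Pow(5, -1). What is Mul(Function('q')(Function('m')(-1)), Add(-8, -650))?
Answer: Rational(-12502, 5) ≈ -2500.4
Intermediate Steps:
Function('m')(u) = Rational(1, 5)
Function('q')(r) = Mul(19, r)
Mul(Function('q')(Function('m')(-1)), Add(-8, -650)) = Mul(Mul(19, Rational(1, 5)), Add(-8, -650)) = Mul(Rational(19, 5), -658) = Rational(-12502, 5)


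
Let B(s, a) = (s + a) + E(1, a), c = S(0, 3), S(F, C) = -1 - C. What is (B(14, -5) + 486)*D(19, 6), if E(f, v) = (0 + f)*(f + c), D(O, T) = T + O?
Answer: 12300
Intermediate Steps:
c = -4 (c = -1 - 1*3 = -1 - 3 = -4)
D(O, T) = O + T
E(f, v) = f*(-4 + f) (E(f, v) = (0 + f)*(f - 4) = f*(-4 + f))
B(s, a) = -3 + a + s (B(s, a) = (s + a) + 1*(-4 + 1) = (a + s) + 1*(-3) = (a + s) - 3 = -3 + a + s)
(B(14, -5) + 486)*D(19, 6) = ((-3 - 5 + 14) + 486)*(19 + 6) = (6 + 486)*25 = 492*25 = 12300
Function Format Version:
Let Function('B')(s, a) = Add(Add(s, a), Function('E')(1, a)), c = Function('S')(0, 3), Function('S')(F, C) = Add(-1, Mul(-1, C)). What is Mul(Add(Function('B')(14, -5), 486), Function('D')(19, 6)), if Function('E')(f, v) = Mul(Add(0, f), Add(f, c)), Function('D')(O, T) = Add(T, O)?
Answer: 12300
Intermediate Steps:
c = -4 (c = Add(-1, Mul(-1, 3)) = Add(-1, -3) = -4)
Function('D')(O, T) = Add(O, T)
Function('E')(f, v) = Mul(f, Add(-4, f)) (Function('E')(f, v) = Mul(Add(0, f), Add(f, -4)) = Mul(f, Add(-4, f)))
Function('B')(s, a) = Add(-3, a, s) (Function('B')(s, a) = Add(Add(s, a), Mul(1, Add(-4, 1))) = Add(Add(a, s), Mul(1, -3)) = Add(Add(a, s), -3) = Add(-3, a, s))
Mul(Add(Function('B')(14, -5), 486), Function('D')(19, 6)) = Mul(Add(Add(-3, -5, 14), 486), Add(19, 6)) = Mul(Add(6, 486), 25) = Mul(492, 25) = 12300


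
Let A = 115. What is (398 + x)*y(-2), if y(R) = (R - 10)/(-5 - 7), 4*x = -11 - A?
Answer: 733/2 ≈ 366.50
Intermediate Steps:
x = -63/2 (x = (-11 - 1*115)/4 = (-11 - 115)/4 = (¼)*(-126) = -63/2 ≈ -31.500)
y(R) = ⅚ - R/12 (y(R) = (-10 + R)/(-12) = (-10 + R)*(-1/12) = ⅚ - R/12)
(398 + x)*y(-2) = (398 - 63/2)*(⅚ - 1/12*(-2)) = 733*(⅚ + ⅙)/2 = (733/2)*1 = 733/2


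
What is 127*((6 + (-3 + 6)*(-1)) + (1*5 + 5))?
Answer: 1651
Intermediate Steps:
127*((6 + (-3 + 6)*(-1)) + (1*5 + 5)) = 127*((6 + 3*(-1)) + (5 + 5)) = 127*((6 - 3) + 10) = 127*(3 + 10) = 127*13 = 1651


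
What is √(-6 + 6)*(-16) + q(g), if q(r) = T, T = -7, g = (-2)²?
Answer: -7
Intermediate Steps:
g = 4
q(r) = -7
√(-6 + 6)*(-16) + q(g) = √(-6 + 6)*(-16) - 7 = √0*(-16) - 7 = 0*(-16) - 7 = 0 - 7 = -7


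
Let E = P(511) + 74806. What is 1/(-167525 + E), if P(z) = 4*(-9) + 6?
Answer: -1/92749 ≈ -1.0782e-5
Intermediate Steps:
P(z) = -30 (P(z) = -36 + 6 = -30)
E = 74776 (E = -30 + 74806 = 74776)
1/(-167525 + E) = 1/(-167525 + 74776) = 1/(-92749) = -1/92749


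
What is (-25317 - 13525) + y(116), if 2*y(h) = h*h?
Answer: -32114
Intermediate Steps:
y(h) = h²/2 (y(h) = (h*h)/2 = h²/2)
(-25317 - 13525) + y(116) = (-25317 - 13525) + (½)*116² = -38842 + (½)*13456 = -38842 + 6728 = -32114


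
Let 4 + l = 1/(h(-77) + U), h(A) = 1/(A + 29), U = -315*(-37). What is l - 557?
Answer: -313845231/559439 ≈ -561.00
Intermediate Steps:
U = 11655
h(A) = 1/(29 + A)
l = -2237708/559439 (l = -4 + 1/(1/(29 - 77) + 11655) = -4 + 1/(1/(-48) + 11655) = -4 + 1/(-1/48 + 11655) = -4 + 1/(559439/48) = -4 + 48/559439 = -2237708/559439 ≈ -3.9999)
l - 557 = -2237708/559439 - 557 = -313845231/559439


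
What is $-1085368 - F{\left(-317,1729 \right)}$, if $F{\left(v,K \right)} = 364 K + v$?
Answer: $-1714407$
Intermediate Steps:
$F{\left(v,K \right)} = v + 364 K$
$-1085368 - F{\left(-317,1729 \right)} = -1085368 - \left(-317 + 364 \cdot 1729\right) = -1085368 - \left(-317 + 629356\right) = -1085368 - 629039 = -1714407$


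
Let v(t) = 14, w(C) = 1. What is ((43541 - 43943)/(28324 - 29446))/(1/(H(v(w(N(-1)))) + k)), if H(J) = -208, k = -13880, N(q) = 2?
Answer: -943896/187 ≈ -5047.6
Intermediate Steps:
((43541 - 43943)/(28324 - 29446))/(1/(H(v(w(N(-1)))) + k)) = ((43541 - 43943)/(28324 - 29446))/(1/(-208 - 13880)) = (-402/(-1122))/(1/(-14088)) = (-402*(-1/1122))/(-1/14088) = (67/187)*(-14088) = -943896/187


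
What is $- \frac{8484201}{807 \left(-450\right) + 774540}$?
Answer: $- \frac{942689}{45710} \approx -20.623$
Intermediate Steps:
$- \frac{8484201}{807 \left(-450\right) + 774540} = - \frac{8484201}{-363150 + 774540} = - \frac{8484201}{411390} = \left(-8484201\right) \frac{1}{411390} = - \frac{942689}{45710}$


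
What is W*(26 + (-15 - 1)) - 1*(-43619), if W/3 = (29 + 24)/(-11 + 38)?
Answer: 393101/9 ≈ 43678.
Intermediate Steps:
W = 53/9 (W = 3*((29 + 24)/(-11 + 38)) = 3*(53/27) = 53/9 ≈ 5.8889)
W*(26 + (-15 - 1)) - 1*(-43619) = 53*(26 + (-15 - 1))/9 - 1*(-43619) = 53*(26 - 16)/9 + 43619 = (53/9)*10 + 43619 = 530/9 + 43619 = 393101/9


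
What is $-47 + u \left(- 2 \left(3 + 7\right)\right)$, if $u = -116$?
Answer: $2273$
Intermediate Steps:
$-47 + u \left(- 2 \left(3 + 7\right)\right) = -47 - 116 \left(- 2 \left(3 + 7\right)\right) = -47 - 116 \left(\left(-2\right) 10\right) = -47 - -2320 = -47 + 2320 = 2273$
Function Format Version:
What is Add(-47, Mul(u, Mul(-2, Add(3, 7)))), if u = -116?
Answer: 2273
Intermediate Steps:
Add(-47, Mul(u, Mul(-2, Add(3, 7)))) = Add(-47, Mul(-116, Mul(-2, Add(3, 7)))) = Add(-47, Mul(-116, Mul(-2, 10))) = Add(-47, Mul(-116, -20)) = Add(-47, 2320) = 2273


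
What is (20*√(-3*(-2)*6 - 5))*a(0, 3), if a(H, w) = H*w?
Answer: 0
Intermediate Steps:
(20*√(-3*(-2)*6 - 5))*a(0, 3) = (20*√(-3*(-2)*6 - 5))*(0*3) = (20*√(6*6 - 5))*0 = (20*√(36 - 5))*0 = (20*√31)*0 = 0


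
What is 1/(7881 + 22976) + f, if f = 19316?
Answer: 596033813/30857 ≈ 19316.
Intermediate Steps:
1/(7881 + 22976) + f = 1/(7881 + 22976) + 19316 = 1/30857 + 19316 = 596033813/30857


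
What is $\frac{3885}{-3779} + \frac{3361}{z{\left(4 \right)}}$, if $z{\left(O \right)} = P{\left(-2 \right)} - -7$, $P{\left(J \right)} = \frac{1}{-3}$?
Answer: $\frac{38025957}{75580} \approx 503.12$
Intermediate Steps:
$P{\left(J \right)} = - \frac{1}{3}$
$z{\left(O \right)} = \frac{20}{3}$ ($z{\left(O \right)} = - \frac{1}{3} - -7 = - \frac{1}{3} + 7 = \frac{20}{3}$)
$\frac{3885}{-3779} + \frac{3361}{z{\left(4 \right)}} = \frac{3885}{-3779} + \frac{3361}{\frac{20}{3}} = 3885 \left(- \frac{1}{3779}\right) + 3361 \cdot \frac{3}{20} = - \frac{3885}{3779} + \frac{10083}{20} = \frac{38025957}{75580}$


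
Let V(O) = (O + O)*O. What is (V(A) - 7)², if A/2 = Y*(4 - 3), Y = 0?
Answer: 49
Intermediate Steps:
A = 0 (A = 2*(0*(4 - 3)) = 2*(0*1) = 2*0 = 0)
V(O) = 2*O² (V(O) = (2*O)*O = 2*O²)
(V(A) - 7)² = (2*0² - 7)² = (2*0 - 7)² = (0 - 7)² = (-7)² = 49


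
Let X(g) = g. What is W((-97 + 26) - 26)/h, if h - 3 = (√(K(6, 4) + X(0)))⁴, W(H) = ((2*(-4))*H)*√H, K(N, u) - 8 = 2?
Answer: 776*I*√97/103 ≈ 74.201*I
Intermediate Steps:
K(N, u) = 10 (K(N, u) = 8 + 2 = 10)
W(H) = -8*H^(3/2) (W(H) = (-8*H)*√H = -8*H^(3/2))
h = 103 (h = 3 + (√(10 + 0))⁴ = 3 + (√10)⁴ = 3 + 100 = 103)
W((-97 + 26) - 26)/h = -8*((-97 + 26) - 26)^(3/2)/103 = -8*(-71 - 26)^(3/2)*(1/103) = -(-776)*I*√97*(1/103) = (776*I*√97)*(1/103) = 776*I*√97/103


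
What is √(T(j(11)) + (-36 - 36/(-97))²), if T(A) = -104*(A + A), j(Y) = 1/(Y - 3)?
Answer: √11699302/97 ≈ 35.262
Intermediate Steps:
j(Y) = 1/(-3 + Y)
T(A) = -208*A
√(T(j(11)) + (-36 - 36/(-97))²) = √(-208/(-3 + 11) + (-36 - 36/(-97))²) = √(-208/8 + (-36 - 36*(-1/97))²) = √(-208*⅛ + (-36 + 36/97)²) = √(-26 + (-3456/97)²) = √(-26 + 11943936/9409) = √(11699302/9409) = √11699302/97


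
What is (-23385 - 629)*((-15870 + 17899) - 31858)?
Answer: 716313606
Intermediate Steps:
(-23385 - 629)*((-15870 + 17899) - 31858) = -24014*(2029 - 31858) = -24014*(-29829) = 716313606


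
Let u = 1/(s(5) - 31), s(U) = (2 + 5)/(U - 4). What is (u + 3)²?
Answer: 5041/576 ≈ 8.7517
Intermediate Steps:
s(U) = 7/(-4 + U)
u = -1/24 (u = 1/(7/(-4 + 5) - 31) = 1/(7/1 - 31) = 1/(7*1 - 31) = 1/(7 - 31) = 1/(-24) = -1/24 ≈ -0.041667)
(u + 3)² = (-1/24 + 3)² = (71/24)² = 5041/576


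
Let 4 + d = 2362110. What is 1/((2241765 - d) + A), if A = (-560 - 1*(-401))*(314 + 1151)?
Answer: -1/353276 ≈ -2.8306e-6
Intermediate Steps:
d = 2362106 (d = -4 + 2362110 = 2362106)
A = -232935 (A = (-560 + 401)*1465 = -159*1465 = -232935)
1/((2241765 - d) + A) = 1/((2241765 - 1*2362106) - 232935) = 1/((2241765 - 2362106) - 232935) = 1/(-120341 - 232935) = 1/(-353276) = -1/353276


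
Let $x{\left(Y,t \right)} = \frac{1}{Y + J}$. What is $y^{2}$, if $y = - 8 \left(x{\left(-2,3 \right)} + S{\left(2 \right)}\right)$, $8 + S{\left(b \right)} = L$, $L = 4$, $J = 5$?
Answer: $\frac{7744}{9} \approx 860.44$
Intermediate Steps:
$x{\left(Y,t \right)} = \frac{1}{5 + Y}$ ($x{\left(Y,t \right)} = \frac{1}{Y + 5} = \frac{1}{5 + Y}$)
$S{\left(b \right)} = -4$ ($S{\left(b \right)} = -8 + 4 = -4$)
$y = \frac{88}{3}$ ($y = - 8 \left(\frac{1}{5 - 2} - 4\right) = - 8 \left(\frac{1}{3} - 4\right) = \left(-8\right) \left(- \frac{11}{3}\right) = \frac{88}{3} \approx 29.333$)
$y^{2} = \left(\frac{88}{3}\right)^{2} = \frac{7744}{9}$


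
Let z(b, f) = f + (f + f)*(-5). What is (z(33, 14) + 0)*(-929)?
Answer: 117054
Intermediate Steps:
z(b, f) = -9*f (z(b, f) = f + (2*f)*(-5) = f - 10*f = -9*f)
(z(33, 14) + 0)*(-929) = (-9*14 + 0)*(-929) = (-126 + 0)*(-929) = -126*(-929) = 117054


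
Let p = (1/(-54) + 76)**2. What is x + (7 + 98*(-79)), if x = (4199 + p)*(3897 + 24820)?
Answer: 835036015021/2916 ≈ 2.8636e+8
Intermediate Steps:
p = 16834609/2916 (p = (-1/54 + 76)**2 = (4103/54)**2 = 16834609/2916 ≈ 5773.2)
x = 835058570281/2916 (x = (4199 + 16834609/2916)*(3897 + 24820) = (29078893/2916)*28717 = 835058570281/2916 ≈ 2.8637e+8)
x + (7 + 98*(-79)) = 835058570281/2916 + (7 + 98*(-79)) = 835058570281/2916 + (7 - 7742) = 835058570281/2916 - 7735 = 835036015021/2916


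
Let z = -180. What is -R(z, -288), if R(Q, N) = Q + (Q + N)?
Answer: 648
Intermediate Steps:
R(Q, N) = N + 2*Q (R(Q, N) = Q + (N + Q) = N + 2*Q)
-R(z, -288) = -(-288 + 2*(-180)) = -(-288 - 360) = -1*(-648) = 648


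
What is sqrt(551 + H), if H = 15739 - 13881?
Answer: sqrt(2409) ≈ 49.082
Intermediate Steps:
H = 1858
sqrt(551 + H) = sqrt(551 + 1858) = sqrt(2409)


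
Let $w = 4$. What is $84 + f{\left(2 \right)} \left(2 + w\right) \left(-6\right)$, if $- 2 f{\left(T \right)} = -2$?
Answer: $48$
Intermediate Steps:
$f{\left(T \right)} = 1$ ($f{\left(T \right)} = \left(- \frac{1}{2}\right) \left(-2\right) = 1$)
$84 + f{\left(2 \right)} \left(2 + w\right) \left(-6\right) = 84 + 1 \left(2 + 4\right) \left(-6\right) = 84 + 1 \cdot 6 \left(-6\right) = 84 + 1 \left(-36\right) = 84 - 36 = 48$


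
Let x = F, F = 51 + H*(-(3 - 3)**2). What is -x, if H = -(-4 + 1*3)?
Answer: -51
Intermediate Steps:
H = 1 (H = -(-4 + 3) = -1*(-1) = 1)
F = 51 (F = 51 + 1*(-(3 - 3)**2) = 51 + 1*(-1*0**2) = 51 + 1*(-1*0) = 51 + 1*0 = 51 + 0 = 51)
x = 51
-x = -1*51 = -51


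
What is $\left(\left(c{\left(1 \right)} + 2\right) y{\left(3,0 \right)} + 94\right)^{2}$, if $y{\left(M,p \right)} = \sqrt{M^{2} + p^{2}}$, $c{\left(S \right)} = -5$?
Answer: $7225$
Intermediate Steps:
$\left(\left(c{\left(1 \right)} + 2\right) y{\left(3,0 \right)} + 94\right)^{2} = \left(\left(-5 + 2\right) \sqrt{3^{2} + 0^{2}} + 94\right)^{2} = \left(- 3 \sqrt{9 + 0} + 94\right)^{2} = \left(- 3 \sqrt{9} + 94\right)^{2} = \left(\left(-3\right) 3 + 94\right)^{2} = \left(-9 + 94\right)^{2} = 85^{2} = 7225$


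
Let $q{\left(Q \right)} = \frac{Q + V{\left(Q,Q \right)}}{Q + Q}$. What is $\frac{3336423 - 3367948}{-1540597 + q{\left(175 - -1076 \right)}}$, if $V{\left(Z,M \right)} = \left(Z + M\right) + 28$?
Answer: $\frac{78875550}{3854569913} \approx 0.020463$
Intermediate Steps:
$V{\left(Z,M \right)} = 28 + M + Z$ ($V{\left(Z,M \right)} = \left(M + Z\right) + 28 = 28 + M + Z$)
$q{\left(Q \right)} = \frac{28 + 3 Q}{2 Q}$ ($q{\left(Q \right)} = \frac{Q + \left(28 + Q + Q\right)}{Q + Q} = \frac{Q + \left(28 + 2 Q\right)}{2 Q} = \left(28 + 3 Q\right) \frac{1}{2 Q} = \frac{28 + 3 Q}{2 Q}$)
$\frac{3336423 - 3367948}{-1540597 + q{\left(175 - -1076 \right)}} = \frac{3336423 - 3367948}{-1540597 + \left(\frac{3}{2} + \frac{14}{175 - -1076}\right)} = - \frac{31525}{-1540597 + \left(\frac{3}{2} + \frac{14}{175 + 1076}\right)} = - \frac{31525}{-1540597 + \left(\frac{3}{2} + \frac{14}{1251}\right)} = - \frac{31525}{-1540597 + \frac{3781}{2502}} = - \frac{31525}{- \frac{3854569913}{2502}} = \left(-31525\right) \left(- \frac{2502}{3854569913}\right) = \frac{78875550}{3854569913}$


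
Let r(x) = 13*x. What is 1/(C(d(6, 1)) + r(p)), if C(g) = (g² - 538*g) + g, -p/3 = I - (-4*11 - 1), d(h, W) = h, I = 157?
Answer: -1/11064 ≈ -9.0383e-5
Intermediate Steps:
p = -606 (p = -3*(157 - (-4*11 - 1)) = -3*(157 - (-44 - 1)) = -3*(157 - 1*(-45)) = -3*(157 + 45) = -3*202 = -606)
C(g) = g² - 537*g
1/(C(d(6, 1)) + r(p)) = 1/(6*(-537 + 6) + 13*(-606)) = 1/(6*(-531) - 7878) = 1/(-3186 - 7878) = 1/(-11064) = -1/11064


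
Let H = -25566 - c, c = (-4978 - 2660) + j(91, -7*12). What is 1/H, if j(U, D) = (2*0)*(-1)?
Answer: -1/17928 ≈ -5.5779e-5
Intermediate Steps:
j(U, D) = 0 (j(U, D) = 0*(-1) = 0)
c = -7638 (c = (-4978 - 2660) + 0 = -7638 + 0 = -7638)
H = -17928 (H = -25566 - 1*(-7638) = -25566 + 7638 = -17928)
1/H = 1/(-17928) = -1/17928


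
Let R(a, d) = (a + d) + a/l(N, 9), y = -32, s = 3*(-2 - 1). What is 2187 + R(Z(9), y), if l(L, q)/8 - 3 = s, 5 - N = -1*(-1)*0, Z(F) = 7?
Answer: 103769/48 ≈ 2161.9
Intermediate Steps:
N = 5 (N = 5 - (-1*(-1))*0 = 5 - 0 = 5 - 1*0 = 5 + 0 = 5)
s = -9 (s = 3*(-3) = -9)
l(L, q) = -48 (l(L, q) = 24 + 8*(-9) = 24 - 72 = -48)
R(a, d) = d + 47*a/48 (R(a, d) = (a + d) + a/(-48) = (a + d) + a*(-1/48) = (a + d) - a/48 = d + 47*a/48)
2187 + R(Z(9), y) = 2187 + (-32 + (47/48)*7) = 2187 + (-32 + 329/48) = 2187 - 1207/48 = 103769/48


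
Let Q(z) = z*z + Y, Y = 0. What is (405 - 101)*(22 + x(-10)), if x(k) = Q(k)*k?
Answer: -297312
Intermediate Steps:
Q(z) = z² (Q(z) = z*z + 0 = z² + 0 = z²)
x(k) = k³ (x(k) = k²*k = k³)
(405 - 101)*(22 + x(-10)) = (405 - 101)*(22 + (-10)³) = 304*(22 - 1000) = 304*(-978) = -297312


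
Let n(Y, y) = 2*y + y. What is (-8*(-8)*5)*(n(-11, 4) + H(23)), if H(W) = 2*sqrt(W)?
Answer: 3840 + 640*sqrt(23) ≈ 6909.3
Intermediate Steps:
n(Y, y) = 3*y
(-8*(-8)*5)*(n(-11, 4) + H(23)) = (-8*(-8)*5)*(3*4 + 2*sqrt(23)) = (64*5)*(12 + 2*sqrt(23)) = 320*(12 + 2*sqrt(23)) = 3840 + 640*sqrt(23)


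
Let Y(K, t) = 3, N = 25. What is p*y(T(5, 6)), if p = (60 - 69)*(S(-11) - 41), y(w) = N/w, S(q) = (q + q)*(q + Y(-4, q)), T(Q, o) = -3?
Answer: 10125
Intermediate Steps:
S(q) = 2*q*(3 + q) (S(q) = (q + q)*(q + 3) = (2*q)*(3 + q) = 2*q*(3 + q))
y(w) = 25/w
p = -1215 (p = (60 - 69)*(2*(-11)*(3 - 11) - 41) = -9*(2*(-11)*(-8) - 41) = -9*(176 - 41) = -9*135 = -1215)
p*y(T(5, 6)) = -30375/(-3) = -30375*(-1)/3 = -1215*(-25/3) = 10125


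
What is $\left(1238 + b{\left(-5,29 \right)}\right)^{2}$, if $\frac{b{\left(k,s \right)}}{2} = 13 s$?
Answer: $3968064$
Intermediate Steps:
$b{\left(k,s \right)} = 26 s$ ($b{\left(k,s \right)} = 2 \cdot 13 s = 26 s$)
$\left(1238 + b{\left(-5,29 \right)}\right)^{2} = \left(1238 + 26 \cdot 29\right)^{2} = \left(1238 + 754\right)^{2} = 1992^{2} = 3968064$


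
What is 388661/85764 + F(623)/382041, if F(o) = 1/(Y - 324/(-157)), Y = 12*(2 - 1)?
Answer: 3903019649809/861261005088 ≈ 4.5318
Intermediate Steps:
Y = 12 (Y = 12*1 = 12)
F(o) = 157/2208 (F(o) = 1/(12 - 324/(-157)) = 1/(12 - 324*(-1/157)) = 1/(12 + 324/157) = 1/(2208/157) = 157/2208)
388661/85764 + F(623)/382041 = 388661/85764 + (157/2208)/382041 = 388661*(1/85764) + (157/2208)*(1/382041) = 55523/12252 + 157/843546528 = 3903019649809/861261005088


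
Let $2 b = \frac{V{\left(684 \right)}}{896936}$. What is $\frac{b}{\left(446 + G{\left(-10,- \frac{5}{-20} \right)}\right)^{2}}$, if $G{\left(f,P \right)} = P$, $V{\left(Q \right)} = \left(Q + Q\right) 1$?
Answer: $\frac{152}{39692220925} \approx 3.8295 \cdot 10^{-9}$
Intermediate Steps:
$V{\left(Q \right)} = 2 Q$ ($V{\left(Q \right)} = 2 Q 1 = 2 Q$)
$b = \frac{171}{224234}$ ($b = \frac{2 \cdot 684 \cdot \frac{1}{896936}}{2} = \frac{1368 \cdot \frac{1}{896936}}{2} = \frac{1}{2} \cdot \frac{171}{112117} = \frac{171}{224234} \approx 0.0007626$)
$\frac{b}{\left(446 + G{\left(-10,- \frac{5}{-20} \right)}\right)^{2}} = \frac{171}{224234 \left(446 - \frac{5}{-20}\right)^{2}} = \frac{171}{224234 \left(446 - - \frac{1}{4}\right)^{2}} = \frac{171}{224234 \left(446 + \frac{1}{4}\right)^{2}} = \frac{171}{224234 \left(\frac{1785}{4}\right)^{2}} = \frac{171}{224234 \cdot \frac{3186225}{16}} = \frac{171}{224234} \cdot \frac{16}{3186225} = \frac{152}{39692220925}$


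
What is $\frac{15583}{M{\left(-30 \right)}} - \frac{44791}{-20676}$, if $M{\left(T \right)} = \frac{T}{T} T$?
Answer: $- \frac{17825021}{34460} \approx -517.27$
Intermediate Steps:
$M{\left(T \right)} = T$ ($M{\left(T \right)} = 1 T = T$)
$\frac{15583}{M{\left(-30 \right)}} - \frac{44791}{-20676} = \frac{15583}{-30} - \frac{44791}{-20676} = 15583 \left(- \frac{1}{30}\right) - - \frac{44791}{20676} = - \frac{15583}{30} + \frac{44791}{20676} = - \frac{17825021}{34460}$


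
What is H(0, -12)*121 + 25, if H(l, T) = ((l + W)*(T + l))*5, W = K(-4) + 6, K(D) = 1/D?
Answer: -41720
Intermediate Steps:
K(D) = 1/D
W = 23/4 (W = 1/(-4) + 6 = -¼ + 6 = 23/4 ≈ 5.7500)
H(l, T) = 5*(23/4 + l)*(T + l) (H(l, T) = ((l + 23/4)*(T + l))*5 = ((23/4 + l)*(T + l))*5 = 5*(23/4 + l)*(T + l))
H(0, -12)*121 + 25 = (5*0² + (115/4)*(-12) + (115/4)*0 + 5*(-12)*0)*121 + 25 = (5*0 - 345 + 0 + 0)*121 + 25 = (0 - 345 + 0 + 0)*121 + 25 = -345*121 + 25 = -41745 + 25 = -41720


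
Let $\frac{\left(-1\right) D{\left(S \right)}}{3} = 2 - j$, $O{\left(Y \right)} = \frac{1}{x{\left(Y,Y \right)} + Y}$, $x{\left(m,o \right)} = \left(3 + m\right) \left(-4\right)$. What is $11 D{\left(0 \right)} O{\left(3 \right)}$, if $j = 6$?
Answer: $- \frac{44}{7} \approx -6.2857$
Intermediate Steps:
$x{\left(m,o \right)} = -12 - 4 m$
$O{\left(Y \right)} = \frac{1}{-12 - 3 Y}$ ($O{\left(Y \right)} = \frac{1}{\left(-12 - 4 Y\right) + Y} = \frac{1}{-12 - 3 Y}$)
$D{\left(S \right)} = 12$ ($D{\left(S \right)} = - 3 \left(2 - 6\right) = \left(-3\right) \left(-4\right) = 12$)
$11 D{\left(0 \right)} O{\left(3 \right)} = 11 \cdot 12 \left(- \frac{1}{12 + 3 \cdot 3}\right) = 132 \left(- \frac{1}{12 + 9}\right) = 132 \left(- \frac{1}{21}\right) = - \frac{44}{7}$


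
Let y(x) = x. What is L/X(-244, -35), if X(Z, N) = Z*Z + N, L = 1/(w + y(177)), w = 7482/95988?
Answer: 15998/168559966393 ≈ 9.4910e-8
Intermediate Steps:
w = 1247/15998 (w = 7482*(1/95988) = 1247/15998 ≈ 0.077947)
L = 15998/2832893 (L = 1/(1247/15998 + 177) = 1/(2832893/15998) = 15998/2832893 ≈ 0.0056472)
X(Z, N) = N + Z² (X(Z, N) = Z² + N = N + Z²)
L/X(-244, -35) = 15998/(2832893*(-35 + (-244)²)) = 15998/(2832893*(-35 + 59536)) = (15998/2832893)/59501 = (15998/2832893)*(1/59501) = 15998/168559966393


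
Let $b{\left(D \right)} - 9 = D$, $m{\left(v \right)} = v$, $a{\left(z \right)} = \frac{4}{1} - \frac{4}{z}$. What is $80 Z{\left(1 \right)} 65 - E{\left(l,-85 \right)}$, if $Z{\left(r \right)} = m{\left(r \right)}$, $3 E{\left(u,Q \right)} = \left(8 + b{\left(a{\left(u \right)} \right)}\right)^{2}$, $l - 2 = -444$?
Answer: $\frac{740362151}{146523} \approx 5052.9$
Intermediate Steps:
$l = -442$ ($l = 2 - 444 = -442$)
$a{\left(z \right)} = 4 - \frac{4}{z}$ ($a{\left(z \right)} = 4 \cdot 1 - \frac{4}{z} = 4 - \frac{4}{z}$)
$b{\left(D \right)} = 9 + D$
$E{\left(u,Q \right)} = \frac{\left(21 - \frac{4}{u}\right)^{2}}{3}$ ($E{\left(u,Q \right)} = \frac{\left(8 + \left(9 + \left(4 - \frac{4}{u}\right)\right)\right)^{2}}{3} = \frac{\left(8 + \left(13 - \frac{4}{u}\right)\right)^{2}}{3} = \frac{\left(21 - \frac{4}{u}\right)^{2}}{3}$)
$Z{\left(r \right)} = r$
$80 Z{\left(1 \right)} 65 - E{\left(l,-85 \right)} = 80 \cdot 1 \cdot 65 - \frac{\left(-4 + 21 \left(-442\right)\right)^{2}}{3 \cdot 195364} = 80 \cdot 65 - \frac{1}{3} \cdot \frac{1}{195364} \left(-4 - 9282\right)^{2} = 5200 - \frac{1}{3} \cdot \frac{1}{195364} \left(-9286\right)^{2} = 5200 - \frac{1}{3} \cdot \frac{1}{195364} \cdot 86229796 = 5200 - \frac{21557449}{146523} = \frac{740362151}{146523}$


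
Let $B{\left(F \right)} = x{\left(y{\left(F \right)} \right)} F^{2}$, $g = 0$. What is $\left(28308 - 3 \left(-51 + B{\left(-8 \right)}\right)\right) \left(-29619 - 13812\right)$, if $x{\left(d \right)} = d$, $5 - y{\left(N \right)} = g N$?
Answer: $-1194395931$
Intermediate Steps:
$y{\left(N \right)} = 5$ ($y{\left(N \right)} = 5 - 0 N = 5 - 0 = 5 + 0 = 5$)
$B{\left(F \right)} = 5 F^{2}$
$\left(28308 - 3 \left(-51 + B{\left(-8 \right)}\right)\right) \left(-29619 - 13812\right) = \left(28308 - 3 \left(-51 + 5 \left(-8\right)^{2}\right)\right) \left(-29619 - 13812\right) = \left(28308 - 3 \left(-51 + 5 \cdot 64\right)\right) \left(-43431\right) = \left(28308 - 3 \left(-51 + 320\right)\right) \left(-43431\right) = \left(28308 - 807\right) \left(-43431\right) = 27501 \left(-43431\right) = -1194395931$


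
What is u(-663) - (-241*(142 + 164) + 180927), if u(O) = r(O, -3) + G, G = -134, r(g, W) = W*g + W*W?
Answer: -105317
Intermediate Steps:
r(g, W) = W**2 + W*g (r(g, W) = W*g + W**2 = W**2 + W*g)
u(O) = -125 - 3*O (u(O) = -3*(-3 + O) - 134 = (9 - 3*O) - 134 = -125 - 3*O)
u(-663) - (-241*(142 + 164) + 180927) = (-125 - 3*(-663)) - (-241*(142 + 164) + 180927) = (-125 + 1989) - (-241*306 + 180927) = 1864 - (-73746 + 180927) = 1864 - 1*107181 = 1864 - 107181 = -105317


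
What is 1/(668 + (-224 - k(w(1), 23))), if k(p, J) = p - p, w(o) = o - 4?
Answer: 1/444 ≈ 0.0022523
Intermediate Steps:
w(o) = -4 + o
k(p, J) = 0
1/(668 + (-224 - k(w(1), 23))) = 1/(668 + (-224 - 1*0)) = 1/(668 + (-224 + 0)) = 1/(668 - 224) = 1/444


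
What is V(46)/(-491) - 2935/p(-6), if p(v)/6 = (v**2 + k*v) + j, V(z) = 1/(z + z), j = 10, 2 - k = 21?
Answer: -6629039/2168256 ≈ -3.0573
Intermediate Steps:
k = -19 (k = 2 - 1*21 = 2 - 21 = -19)
V(z) = 1/(2*z)
p(v) = 60 - 114*v + 6*v**2 (p(v) = 6*((v**2 - 19*v) + 10) = 6*(10 + v**2 - 19*v) = 60 - 114*v + 6*v**2)
V(46)/(-491) - 2935/p(-6) = ((1/2)/46)/(-491) - 2935/(60 - 114*(-6) + 6*(-6)**2) = ((1/2)*(1/46))*(-1/491) - 2935/(60 + 684 + 6*36) = (1/92)*(-1/491) - 2935/(60 + 684 + 216) = -1/45172 - 2935/960 = -1/45172 - 2935*1/960 = -1/45172 - 587/192 = -6629039/2168256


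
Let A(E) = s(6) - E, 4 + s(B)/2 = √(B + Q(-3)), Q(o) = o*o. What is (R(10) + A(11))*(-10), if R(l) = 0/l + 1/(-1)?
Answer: 200 - 20*√15 ≈ 122.54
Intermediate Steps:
Q(o) = o²
s(B) = -8 + 2*√(9 + B) (s(B) = -8 + 2*√(B + (-3)²) = -8 + 2*√(B + 9) = -8 + 2*√(9 + B))
R(l) = -1 (R(l) = 0 + 1*(-1) = 0 - 1 = -1)
A(E) = -8 - E + 2*√15 (A(E) = (-8 + 2*√(9 + 6)) - E = (-8 + 2*√15) - E = -8 - E + 2*√15)
(R(10) + A(11))*(-10) = (-1 + (-8 - 1*11 + 2*√15))*(-10) = (-1 + (-8 - 11 + 2*√15))*(-10) = (-1 + (-19 + 2*√15))*(-10) = (-20 + 2*√15)*(-10) = 200 - 20*√15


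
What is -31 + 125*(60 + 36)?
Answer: 11969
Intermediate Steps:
-31 + 125*(60 + 36) = -31 + 125*96 = -31 + 12000 = 11969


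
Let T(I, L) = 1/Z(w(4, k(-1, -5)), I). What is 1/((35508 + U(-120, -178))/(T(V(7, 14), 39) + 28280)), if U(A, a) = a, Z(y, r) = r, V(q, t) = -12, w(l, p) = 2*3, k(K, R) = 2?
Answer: 339359/423960 ≈ 0.80045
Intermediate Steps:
w(l, p) = 6
T(I, L) = 1/I
1/((35508 + U(-120, -178))/(T(V(7, 14), 39) + 28280)) = 1/((35508 - 178)/(1/(-12) + 28280)) = 1/(35330/(-1/12 + 28280)) = 1/(35330/(339359/12)) = 1/(35330*(12/339359)) = 1/(423960/339359) = 339359/423960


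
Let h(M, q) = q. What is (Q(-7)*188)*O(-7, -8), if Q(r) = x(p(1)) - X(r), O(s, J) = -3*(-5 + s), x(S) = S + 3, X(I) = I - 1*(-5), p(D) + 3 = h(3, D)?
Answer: 20304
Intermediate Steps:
p(D) = -3 + D
X(I) = 5 + I (X(I) = I + 5 = 5 + I)
x(S) = 3 + S
O(s, J) = 15 - 3*s
Q(r) = -4 - r (Q(r) = (3 + (-3 + 1)) - (5 + r) = (3 - 2) + (-5 - r) = 1 + (-5 - r) = -4 - r)
(Q(-7)*188)*O(-7, -8) = ((-4 - 1*(-7))*188)*(15 - 3*(-7)) = ((-4 + 7)*188)*(15 + 21) = (3*188)*36 = 564*36 = 20304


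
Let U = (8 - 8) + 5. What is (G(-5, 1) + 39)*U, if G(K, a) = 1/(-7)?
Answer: 1360/7 ≈ 194.29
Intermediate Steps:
G(K, a) = -⅐
U = 5 (U = 0 + 5 = 5)
(G(-5, 1) + 39)*U = (-⅐ + 39)*5 = (272/7)*5 = 1360/7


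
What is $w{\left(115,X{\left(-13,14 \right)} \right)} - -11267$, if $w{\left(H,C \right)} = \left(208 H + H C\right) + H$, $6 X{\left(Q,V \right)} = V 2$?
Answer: $\frac{107516}{3} \approx 35839.0$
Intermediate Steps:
$X{\left(Q,V \right)} = \frac{V}{3}$ ($X{\left(Q,V \right)} = \frac{V 2}{6} = \frac{2 V}{6} = \frac{V}{3}$)
$w{\left(H,C \right)} = 209 H + C H$ ($w{\left(H,C \right)} = \left(208 H + C H\right) + H = 209 H + C H$)
$w{\left(115,X{\left(-13,14 \right)} \right)} - -11267 = 115 \left(209 + \frac{1}{3} \cdot 14\right) - -11267 = 115 \left(209 + \frac{14}{3}\right) + 11267 = 115 \cdot \frac{641}{3} + 11267 = \frac{73715}{3} + 11267 = \frac{107516}{3}$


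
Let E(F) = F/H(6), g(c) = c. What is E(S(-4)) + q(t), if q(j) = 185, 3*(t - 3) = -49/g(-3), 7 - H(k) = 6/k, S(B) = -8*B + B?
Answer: 569/3 ≈ 189.67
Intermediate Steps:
S(B) = -7*B
H(k) = 7 - 6/k
t = 76/9 (t = 3 + (-49/(-3))/3 = 3 + (-49*(-⅓))/3 = 3 + (⅓)*(49/3) = 3 + 49/9 = 76/9 ≈ 8.4444)
E(F) = F/6 (E(F) = F/(7 - 6/6) = F/(7 - 6*⅙) = F/(7 - 1) = F/6)
E(S(-4)) + q(t) = (-7*(-4))/6 + 185 = (⅙)*28 + 185 = 14/3 + 185 = 569/3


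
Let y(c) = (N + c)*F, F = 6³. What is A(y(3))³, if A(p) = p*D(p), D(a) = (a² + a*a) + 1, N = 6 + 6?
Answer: 314771309579978552733484866624000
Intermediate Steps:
N = 12
F = 216
y(c) = 2592 + 216*c (y(c) = (12 + c)*216 = 2592 + 216*c)
D(a) = 1 + 2*a² (D(a) = (a² + a²) + 1 = 2*a² + 1 = 1 + 2*a²)
A(p) = p*(1 + 2*p²)
A(y(3))³ = ((2592 + 216*3) + 2*(2592 + 216*3)³)³ = ((2592 + 648) + 2*(2592 + 648)³)³ = (3240 + 2*3240³)³ = (3240 + 2*34012224000)³ = (3240 + 68024448000)³ = 68024451240³ = 314771309579978552733484866624000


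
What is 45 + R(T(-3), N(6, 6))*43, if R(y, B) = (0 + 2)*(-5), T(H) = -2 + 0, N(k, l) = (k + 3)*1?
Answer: -385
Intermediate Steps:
N(k, l) = 3 + k (N(k, l) = (3 + k)*1 = 3 + k)
T(H) = -2
R(y, B) = -10 (R(y, B) = 2*(-5) = -10)
45 + R(T(-3), N(6, 6))*43 = 45 - 10*43 = 45 - 430 = -385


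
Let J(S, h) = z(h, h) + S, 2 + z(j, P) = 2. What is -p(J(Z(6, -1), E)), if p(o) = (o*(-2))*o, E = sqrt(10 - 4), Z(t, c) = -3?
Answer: 18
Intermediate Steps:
z(j, P) = 0 (z(j, P) = -2 + 2 = 0)
E = sqrt(6) ≈ 2.4495
J(S, h) = S (J(S, h) = 0 + S = S)
p(o) = -2*o**2 (p(o) = (-2*o)*o = -2*o**2)
-p(J(Z(6, -1), E)) = -(-2)*(-3)**2 = -(-2)*9 = -1*(-18) = 18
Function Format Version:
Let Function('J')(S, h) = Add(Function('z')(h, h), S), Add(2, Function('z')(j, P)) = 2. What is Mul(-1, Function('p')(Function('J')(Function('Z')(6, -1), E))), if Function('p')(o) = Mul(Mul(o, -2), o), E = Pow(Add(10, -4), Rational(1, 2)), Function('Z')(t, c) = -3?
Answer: 18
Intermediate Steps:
Function('z')(j, P) = 0 (Function('z')(j, P) = Add(-2, 2) = 0)
E = Pow(6, Rational(1, 2)) ≈ 2.4495
Function('J')(S, h) = S (Function('J')(S, h) = Add(0, S) = S)
Function('p')(o) = Mul(-2, Pow(o, 2)) (Function('p')(o) = Mul(Mul(-2, o), o) = Mul(-2, Pow(o, 2)))
Mul(-1, Function('p')(Function('J')(Function('Z')(6, -1), E))) = Mul(-1, Mul(-2, Pow(-3, 2))) = Mul(-1, Mul(-2, 9)) = Mul(-1, -18) = 18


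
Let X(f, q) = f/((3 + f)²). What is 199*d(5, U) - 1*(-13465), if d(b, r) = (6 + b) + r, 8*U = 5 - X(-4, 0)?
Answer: 127023/8 ≈ 15878.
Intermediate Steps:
X(f, q) = f/(3 + f)²
U = 9/8 (U = (5 - (-4)/(3 - 4)²)/8 = (5 - (-4)/(-1)²)/8 = (5 - (-4))/8 = (5 - 1*(-4))/8 = (5 + 4)/8 = (⅛)*9 = 9/8 ≈ 1.1250)
d(b, r) = 6 + b + r
199*d(5, U) - 1*(-13465) = 199*(6 + 5 + 9/8) - 1*(-13465) = 199*(97/8) + 13465 = 19303/8 + 13465 = 127023/8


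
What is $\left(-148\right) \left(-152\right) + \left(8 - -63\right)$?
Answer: $22567$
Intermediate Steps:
$\left(-148\right) \left(-152\right) + \left(8 - -63\right) = 22496 + \left(8 + 63\right) = 22496 + 71 = 22567$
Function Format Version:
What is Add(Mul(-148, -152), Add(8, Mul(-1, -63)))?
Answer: 22567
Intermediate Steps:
Add(Mul(-148, -152), Add(8, Mul(-1, -63))) = Add(22496, Add(8, 63)) = Add(22496, 71) = 22567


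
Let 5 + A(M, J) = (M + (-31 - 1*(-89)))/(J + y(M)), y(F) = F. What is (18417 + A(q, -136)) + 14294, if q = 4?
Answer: 2158565/66 ≈ 32706.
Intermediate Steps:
A(M, J) = -5 + (58 + M)/(J + M) (A(M, J) = -5 + (M + (-31 - 1*(-89)))/(J + M) = -5 + (M + (-31 + 89))/(J + M) = -5 + (M + 58)/(J + M) = -5 + (58 + M)/(J + M))
(18417 + A(q, -136)) + 14294 = (18417 + (58 - 5*(-136) - 4*4)/(-136 + 4)) + 14294 = (18417 + (58 + 680 - 16)/(-132)) + 14294 = (18417 - 1/132*722) + 14294 = (18417 - 361/66) + 14294 = 1215161/66 + 14294 = 2158565/66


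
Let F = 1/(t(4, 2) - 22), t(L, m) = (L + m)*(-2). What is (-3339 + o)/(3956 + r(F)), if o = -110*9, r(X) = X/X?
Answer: -1443/1319 ≈ -1.0940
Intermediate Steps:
t(L, m) = -2*L - 2*m
F = -1/34 (F = 1/((-2*4 - 2*2) - 22) = 1/((-8 - 4) - 22) = 1/(-12 - 22) = 1/(-34) = -1/34 ≈ -0.029412)
r(X) = 1
o = -990
(-3339 + o)/(3956 + r(F)) = (-3339 - 990)/(3956 + 1) = -4329/3957 = -4329*1/3957 = -1443/1319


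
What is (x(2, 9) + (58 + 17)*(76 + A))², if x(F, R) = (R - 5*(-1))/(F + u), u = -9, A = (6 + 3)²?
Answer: 138603529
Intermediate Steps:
A = 81 (A = 9² = 81)
x(F, R) = (5 + R)/(-9 + F) (x(F, R) = (R - 5*(-1))/(F - 9) = (R + 5)/(-9 + F) = (5 + R)/(-9 + F))
(x(2, 9) + (58 + 17)*(76 + A))² = ((5 + 9)/(-9 + 2) + (58 + 17)*(76 + 81))² = (14/(-7) + 75*157)² = (-⅐*14 + 11775)² = (-2 + 11775)² = 11773² = 138603529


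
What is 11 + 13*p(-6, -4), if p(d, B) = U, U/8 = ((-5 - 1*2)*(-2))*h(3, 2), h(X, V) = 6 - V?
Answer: 5835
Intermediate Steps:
U = 448 (U = 8*(((-5 - 1*2)*(-2))*(6 - 1*2)) = 8*(((-5 - 2)*(-2))*(6 - 2)) = 8*(-7*(-2)*4) = 8*(14*4) = 8*56 = 448)
p(d, B) = 448
11 + 13*p(-6, -4) = 11 + 13*448 = 11 + 5824 = 5835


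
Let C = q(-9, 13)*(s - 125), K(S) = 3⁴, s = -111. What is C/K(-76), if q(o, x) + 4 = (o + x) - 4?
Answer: 944/81 ≈ 11.654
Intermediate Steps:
q(o, x) = -8 + o + x (q(o, x) = -4 + ((o + x) - 4) = -4 + (-4 + o + x) = -8 + o + x)
K(S) = 81
C = 944 (C = (-8 - 9 + 13)*(-111 - 125) = -4*(-236) = 944)
C/K(-76) = 944/81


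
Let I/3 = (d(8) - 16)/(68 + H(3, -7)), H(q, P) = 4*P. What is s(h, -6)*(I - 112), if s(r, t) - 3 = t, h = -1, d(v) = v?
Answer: 1689/5 ≈ 337.80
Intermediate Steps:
I = -⅗ (I = 3*((8 - 16)/(68 + 4*(-7))) = 3*(-8/(68 - 28)) = 3*(-8/40) = 3*(-8*1/40) = 3*(-⅕) = -⅗ ≈ -0.60000)
s(r, t) = 3 + t
s(h, -6)*(I - 112) = (3 - 6)*(-⅗ - 112) = -3*(-563/5) = 1689/5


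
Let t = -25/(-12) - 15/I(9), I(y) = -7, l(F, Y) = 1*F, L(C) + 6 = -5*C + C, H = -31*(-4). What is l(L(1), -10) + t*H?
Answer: 10795/21 ≈ 514.05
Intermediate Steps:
H = 124
L(C) = -6 - 4*C (L(C) = -6 + (-5*C + C) = -6 - 4*C)
l(F, Y) = F
t = 355/84 (t = -25/(-12) - 15/(-7) = -25*(-1/12) - 15*(-⅐) = 25/12 + 15/7 = 355/84 ≈ 4.2262)
l(L(1), -10) + t*H = (-6 - 4*1) + (355/84)*124 = (-6 - 4) + 11005/21 = -10 + 11005/21 = 10795/21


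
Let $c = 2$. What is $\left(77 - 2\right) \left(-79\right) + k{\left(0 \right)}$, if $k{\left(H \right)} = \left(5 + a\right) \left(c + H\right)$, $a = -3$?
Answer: $-5921$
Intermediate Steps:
$k{\left(H \right)} = 4 + 2 H$ ($k{\left(H \right)} = \left(5 - 3\right) \left(2 + H\right) = 2 \left(2 + H\right) = 4 + 2 H$)
$\left(77 - 2\right) \left(-79\right) + k{\left(0 \right)} = \left(77 - 2\right) \left(-79\right) + \left(4 + 2 \cdot 0\right) = 75 \left(-79\right) + \left(4 + 0\right) = -5925 + 4 = -5921$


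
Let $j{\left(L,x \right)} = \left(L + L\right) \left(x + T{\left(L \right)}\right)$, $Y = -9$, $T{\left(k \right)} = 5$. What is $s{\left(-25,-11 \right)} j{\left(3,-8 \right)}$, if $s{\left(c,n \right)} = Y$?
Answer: $162$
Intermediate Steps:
$s{\left(c,n \right)} = -9$
$j{\left(L,x \right)} = 2 L \left(5 + x\right)$ ($j{\left(L,x \right)} = \left(L + L\right) \left(x + 5\right) = 2 L \left(5 + x\right)$)
$s{\left(-25,-11 \right)} j{\left(3,-8 \right)} = - 9 \cdot 2 \cdot 3 \left(5 - 8\right) = - 9 \cdot 2 \cdot 3 \left(-3\right) = \left(-9\right) \left(-18\right) = 162$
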